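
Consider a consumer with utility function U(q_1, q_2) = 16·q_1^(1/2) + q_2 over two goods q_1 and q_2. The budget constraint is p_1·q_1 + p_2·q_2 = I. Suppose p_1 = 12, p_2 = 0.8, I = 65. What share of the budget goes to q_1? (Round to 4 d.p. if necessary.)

Solve: √q_1 = 8·p_2/p_1, so q_1*(p_1,p_2) = (8·p_2/p_1)², and q_2* = (I − p_1·q_1*)/p_2.
Plugging in: q_1* = (8·0.8/12)² = 0.2844, q_2* = 76.9833.
Expenditure on q_1: 12·0.2844 = 3.4133; share = 0.0525.

share on q_1 = 0.0525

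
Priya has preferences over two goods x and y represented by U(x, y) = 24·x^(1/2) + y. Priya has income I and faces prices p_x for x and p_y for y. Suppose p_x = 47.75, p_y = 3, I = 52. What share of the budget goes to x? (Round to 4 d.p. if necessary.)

Utility is quasi-linear in y; the FOC for x is 12/√x = p_x/p_y.
Thus x* = (12·p_y/p_x)² — independent of I — with the rest of income spent on y.
Plugging in: x* = (12·3/47.75)² = 0.5684, y* = 8.2862.
Expenditure on x: 47.75·0.5684 = 27.1414; share = 0.5219.

share on x = 0.5219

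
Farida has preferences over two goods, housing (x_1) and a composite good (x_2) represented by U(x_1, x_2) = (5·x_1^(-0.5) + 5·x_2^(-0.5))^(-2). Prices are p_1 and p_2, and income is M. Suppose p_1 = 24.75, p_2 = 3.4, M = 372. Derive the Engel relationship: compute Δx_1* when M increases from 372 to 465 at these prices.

Δx_1* = 2.4786

From the CES first-order condition, (x_2/x_1)^(1.5) = p_1/p_2.
Hence x_2/x_1 = (p_1/p_2)^(1/(1.5)), i.e. raised to the 2/3 power.
Substitute x_2 = (x_2/x_1)·x_1 into the budget: x_1* = M/(p_1 + p_2·(x_2/x_1)).
Numerically x_2/x_1 = 3.756046, so x_1* = 372/(24.75 + 3.4·3.756046) = 9.9146.
At M' = 465: x_1* = 12.3932. Change: 12.3932 − 9.9146 = 2.4786.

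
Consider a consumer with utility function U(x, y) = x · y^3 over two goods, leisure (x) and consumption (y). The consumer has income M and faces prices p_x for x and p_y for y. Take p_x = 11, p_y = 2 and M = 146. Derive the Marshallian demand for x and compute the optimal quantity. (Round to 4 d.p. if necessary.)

x* = 3.3182

Tangency: MRS = (1/3)·y/x = p_x/p_y.
So p_y·y = 3·p_x·x; combined with the budget, a share 0.25 of income goes to x.
Demand: x*(p_x,p_y,M) = 0.25·M/p_x and y* = 0.75·M/p_y.
At p_x=11, p_y=2, M=146: x* = 0.25·146/11 = 3.3182.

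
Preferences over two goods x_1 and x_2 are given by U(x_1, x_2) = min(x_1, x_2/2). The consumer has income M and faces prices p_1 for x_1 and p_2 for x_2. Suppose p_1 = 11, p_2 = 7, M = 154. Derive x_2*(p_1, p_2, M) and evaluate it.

With perfect complements, no substitution: consume in ratio x_1:x_2 = 1:2.
Budget: p_1·x_1 + p_2·2·x_1 = M, so (p_1 + 2·p_2)·x_1 = M.
Demand: x_1*(p_1,p_2,M) = M/(p_1 + 2·p_2), x_2* = 2·M/(p_1 + 2·p_2).
Here 11 + 2·7 = 25, giving x_2* = 12.32.

x_2* = 12.32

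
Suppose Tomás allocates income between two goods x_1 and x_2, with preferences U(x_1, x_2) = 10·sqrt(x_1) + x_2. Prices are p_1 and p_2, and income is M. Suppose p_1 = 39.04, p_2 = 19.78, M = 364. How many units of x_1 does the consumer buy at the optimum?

x_1* = 6.4176

Set MRS = p_1/p_2: 5·x_1^(−1/2) = p_1/p_2.
Solve: √x_1 = 5·p_2/p_1, so x_1*(p_1,p_2) = (5·p_2/p_1)², and x_2* = (M − p_1·x_1*)/p_2.
Plugging in: x_1* = (5·19.78/39.04)² = 6.4176.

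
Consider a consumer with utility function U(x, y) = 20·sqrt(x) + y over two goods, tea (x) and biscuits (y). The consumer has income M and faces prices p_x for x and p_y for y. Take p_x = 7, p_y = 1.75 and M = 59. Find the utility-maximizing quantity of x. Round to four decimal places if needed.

Set MRS = p_x/p_y: 10·x^(−1/2) = p_x/p_y.
Solve: √x = 10·p_y/p_x, so x*(p_x,p_y) = (10·p_y/p_x)², and y* = (M − p_x·x*)/p_y.
Plugging in: x* = (10·1.75/7)² = 6.25.

x* = 6.25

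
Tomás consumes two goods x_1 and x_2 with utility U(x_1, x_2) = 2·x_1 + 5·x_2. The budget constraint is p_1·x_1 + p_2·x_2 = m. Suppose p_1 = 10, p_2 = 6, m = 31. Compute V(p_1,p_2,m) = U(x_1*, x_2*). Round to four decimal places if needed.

Numerically: x_1* = 0, x_2* = 5.1667.
Utility at the optimum: U(0, 5.1667) = 25.8333.

V = 25.8333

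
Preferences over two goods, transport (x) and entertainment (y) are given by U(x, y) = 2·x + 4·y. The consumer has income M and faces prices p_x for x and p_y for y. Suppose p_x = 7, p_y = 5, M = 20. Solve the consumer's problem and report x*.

Perfect substitutes: compare marginal utility per dollar. 2/p_x vs 4/p_y → 0.2857 vs 0.8.
y gives more utility per dollar, so spend all income on y: y* = M/p_y, x* = 0.
Numerically: x* = 0, y* = 4.

x* = 0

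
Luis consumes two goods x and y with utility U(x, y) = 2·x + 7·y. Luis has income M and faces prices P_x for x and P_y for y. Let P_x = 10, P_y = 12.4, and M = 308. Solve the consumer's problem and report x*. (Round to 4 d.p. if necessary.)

x* = 0

Perfect substitutes: compare marginal utility per dollar. 2/P_x vs 7/P_y → 0.2 vs 0.5645.
y gives more utility per dollar, so spend all income on y: y* = M/P_y, x* = 0.
Numerically: x* = 0, y* = 24.8387.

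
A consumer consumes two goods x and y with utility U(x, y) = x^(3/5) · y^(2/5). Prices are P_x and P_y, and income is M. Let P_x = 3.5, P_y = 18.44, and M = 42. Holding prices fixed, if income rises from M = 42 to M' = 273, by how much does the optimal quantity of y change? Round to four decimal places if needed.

Tangency: MRS = (3/2)·y/x = P_x/P_y.
Rearranging, P_y·y = (2/3)·P_x·x. Substituting into the budget gives P_x·x·(1 + (2/3)) = M.
Demand: x*(P_x,P_y,M) = 0.6·M/P_x and y* = 0.4·M/P_y.
At P_x=3.5, P_y=18.44, M=42: y* = 0.4·42/18.44 = 0.9111.
At M' = 273: y* = 5.9219. Change: 5.9219 − 0.9111 = 5.0108.

Δy* = 5.0108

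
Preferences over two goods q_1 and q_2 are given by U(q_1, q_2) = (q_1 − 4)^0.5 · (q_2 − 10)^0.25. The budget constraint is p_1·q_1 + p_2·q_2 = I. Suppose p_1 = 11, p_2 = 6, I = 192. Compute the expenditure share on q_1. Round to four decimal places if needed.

share on q_1 = 0.5347

Let q_1' = q_1−4, q_2' = q_2−10. MRS = 2·q_2'/q_1' = p_1/p_2.
Substituting into the budget: q_1* = 4 + 2/3·(I − 4·p_1 − 10·p_2)/p_1, and q_2* = 10 + 1/3·(…)/p_2.
Discretionary income = 192 − 4·11 − 10·6 = 88; q_1* = 4 + 2/3·88/11 = 9.3333; q_2* = 10 + 1/3·88/6 = 14.8889.
Expenditure on q_1: 11·9.3333 = 102.6667; share = 0.5347.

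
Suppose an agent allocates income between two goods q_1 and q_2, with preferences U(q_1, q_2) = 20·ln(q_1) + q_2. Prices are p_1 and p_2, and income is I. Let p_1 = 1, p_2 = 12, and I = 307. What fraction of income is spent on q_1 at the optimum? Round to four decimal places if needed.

So q_1*(p_1,p_2) = 20·p_2/p_1, independent of income; and q_2* = (I − 20·p_2)/p_2.
At the given prices: q_1* = 20·12/1 = 240, and q_2* = 5.5833.
Expenditure on q_1: 1·240 = 240; share = 0.7818.

share on q_1 = 0.7818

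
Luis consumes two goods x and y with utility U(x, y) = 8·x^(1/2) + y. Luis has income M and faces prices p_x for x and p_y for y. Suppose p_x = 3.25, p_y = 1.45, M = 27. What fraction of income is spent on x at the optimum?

share on x = 0.3834

Set MRS = p_x/p_y: 4·x^(−1/2) = p_x/p_y.
Thus x* = (4·p_y/p_x)² — independent of M — with the rest of income spent on y.
Plugging in: x* = (4·1.45/3.25)² = 3.1849, y* = 11.4822.
Expenditure on x: 3.25·3.1849 = 10.3508; share = 0.3834.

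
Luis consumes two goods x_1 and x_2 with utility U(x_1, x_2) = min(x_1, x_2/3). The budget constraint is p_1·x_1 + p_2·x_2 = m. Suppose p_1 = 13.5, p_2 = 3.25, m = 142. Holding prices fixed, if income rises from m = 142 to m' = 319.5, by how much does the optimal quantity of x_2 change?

Δx_2* = 22.9032

Demand: x_1*(p_1,p_2,m) = m/(p_1 + 3·p_2), x_2* = 3·m/(p_1 + 3·p_2).
Here 13.5 + 3·3.25 = 23.25, giving x_2* = 18.3226.
At m' = 319.5: x_2* = 41.2258. Change: 41.2258 − 18.3226 = 22.9032.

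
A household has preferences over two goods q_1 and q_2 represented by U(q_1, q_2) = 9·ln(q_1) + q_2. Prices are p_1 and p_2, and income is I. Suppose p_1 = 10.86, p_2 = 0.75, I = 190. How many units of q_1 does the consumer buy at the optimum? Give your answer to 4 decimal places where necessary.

Set MRS = p_1/p_2: (9/q_1)/1 = p_1/p_2.
So q_1*(p_1,p_2) = 9·p_2/p_1, independent of income; and q_2* = (I − 9·p_2)/p_2.
At the given prices: q_1* = 9·0.75/10.86 = 0.6215.

q_1* = 0.6215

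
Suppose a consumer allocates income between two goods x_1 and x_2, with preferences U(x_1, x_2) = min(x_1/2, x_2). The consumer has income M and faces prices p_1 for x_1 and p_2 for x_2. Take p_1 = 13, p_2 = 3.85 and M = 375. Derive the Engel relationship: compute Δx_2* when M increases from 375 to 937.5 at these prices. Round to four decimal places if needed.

Δx_2* = 18.8442

Here 2·13 + 3.85 = 29.85, giving x_2* = 12.5628.
At M' = 937.5: x_2* = 31.407. Change: 31.407 − 12.5628 = 18.8442.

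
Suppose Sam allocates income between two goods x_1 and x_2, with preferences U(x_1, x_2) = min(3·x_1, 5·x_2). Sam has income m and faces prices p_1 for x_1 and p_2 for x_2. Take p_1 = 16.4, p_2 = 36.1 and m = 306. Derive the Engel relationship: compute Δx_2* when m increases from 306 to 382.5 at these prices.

With perfect complements, no substitution: consume in ratio x_1:x_2 = 5:3.
Budget: p_1·x_1 + p_2·(3/5)·x_1 = m, so (5·p_1 + 3·p_2)·x_1 = 5·m.
Demand: x_1*(p_1,p_2,m) = 5·m/(5·p_1 + 3·p_2), x_2* = 3·m/(5·p_1 + 3·p_2).
Here 5·16.4 + 3·36.1 = 190.3, giving x_2* = 4.824.
At m' = 382.5: x_2* = 6.03. Change: 6.03 − 4.824 = 1.206.

Δx_2* = 1.206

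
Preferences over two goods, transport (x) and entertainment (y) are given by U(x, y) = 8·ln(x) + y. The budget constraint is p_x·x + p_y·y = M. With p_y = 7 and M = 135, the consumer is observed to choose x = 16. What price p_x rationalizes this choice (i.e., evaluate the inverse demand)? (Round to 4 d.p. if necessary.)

p_x = 3.5

MU_x = 8/x, MU_y = 1. Tangency: 8/x = p_x/p_y.
So x*(p_x,p_y) = 8·p_y/p_x, independent of income; and y* = (M − 8·p_y)/p_y.
Set x* = 16 in the demand function and solve for p_x: p_x = 3.5.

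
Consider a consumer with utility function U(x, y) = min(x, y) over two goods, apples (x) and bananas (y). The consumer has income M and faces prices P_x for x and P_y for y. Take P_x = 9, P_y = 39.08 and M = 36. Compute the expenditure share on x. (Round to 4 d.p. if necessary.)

share on x = 0.1872

Here 9 + 39.08 = 48.08, giving x* = 0.7488 and y* = 0.7488.
Expenditure on x: 9·0.7488 = 6.7388; share = 0.1872.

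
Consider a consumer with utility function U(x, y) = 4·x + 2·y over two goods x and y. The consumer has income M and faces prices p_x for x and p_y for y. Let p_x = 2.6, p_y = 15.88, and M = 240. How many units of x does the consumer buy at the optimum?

Linear utility — the consumer picks whichever good has higher MU/price: 4/2.6 = 1.5385 vs 2/15.88 = 0.1259.
x gives more utility per dollar, so spend all income on x: x* = M/p_x, y* = 0.
Numerically: x* = 92.3077, y* = 0.

x* = 92.3077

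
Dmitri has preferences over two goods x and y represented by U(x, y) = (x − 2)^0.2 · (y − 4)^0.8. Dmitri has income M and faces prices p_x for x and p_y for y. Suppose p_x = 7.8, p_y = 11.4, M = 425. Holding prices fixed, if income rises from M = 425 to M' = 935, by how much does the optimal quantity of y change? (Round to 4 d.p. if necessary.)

This is Cobb-Douglas in (x−2, y−4): tangency gives 0.2·p_y·(y−4) = 0.8·p_x·(x−2).
After buying the subsistence bundle (2, 4), a share 0.2 of the remaining income goes to x: x* = 2 + 0.2·(M − 2p_x − 4p_y)/p_x.
Discretionary income = 425 − 2·7.8 − 4·11.4 = 363.8; y* = 4 + 0.8·363.8/11.4 = 29.5298.
At M' = 935: y* = 65.3193. Change: 65.3193 − 29.5298 = 35.7895.

Δy* = 35.7895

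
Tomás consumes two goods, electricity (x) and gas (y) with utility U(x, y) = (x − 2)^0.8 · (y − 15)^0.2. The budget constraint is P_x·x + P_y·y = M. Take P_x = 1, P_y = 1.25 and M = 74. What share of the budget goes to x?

share on x = 0.6027

Discretionary income = 74 − 2·1 − 15·1.25 = 53.25; x* = 2 + 0.8·53.25/1 = 44.6; y* = 15 + 0.2·53.25/1.25 = 23.52.
Expenditure on x: 1·44.6 = 44.6; share = 0.6027.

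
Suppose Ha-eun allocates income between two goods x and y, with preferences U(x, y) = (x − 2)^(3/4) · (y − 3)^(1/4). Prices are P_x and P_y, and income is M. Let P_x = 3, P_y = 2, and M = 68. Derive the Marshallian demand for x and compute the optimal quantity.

x* = 16

Discretionary income = 68 − 2·3 − 3·2 = 56; x* = 2 + 0.75·56/3 = 16.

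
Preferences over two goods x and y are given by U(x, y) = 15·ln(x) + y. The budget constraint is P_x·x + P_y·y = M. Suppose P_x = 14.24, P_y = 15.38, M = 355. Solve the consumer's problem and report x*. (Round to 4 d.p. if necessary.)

x* = 16.2008

MU_x = 15/x, MU_y = 1. Tangency: 15/x = P_x/P_y.
So x*(P_x,P_y) = 15·P_y/P_x, independent of income; and y* = (M − 15·P_y)/P_y.
At the given prices: x* = 15·15.38/14.24 = 16.2008.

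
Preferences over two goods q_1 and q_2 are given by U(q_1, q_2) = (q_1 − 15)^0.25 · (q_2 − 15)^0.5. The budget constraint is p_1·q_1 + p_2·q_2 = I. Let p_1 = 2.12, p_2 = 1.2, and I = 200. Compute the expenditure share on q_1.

share on q_1 = 0.4093

Let q_1' = q_1−15, q_2' = q_2−15. MRS = (1/2)·q_2'/q_1' = p_1/p_2.
Substituting into the budget: q_1* = 15 + 1/3·(I − 15·p_1 − 15·p_2)/p_1, and q_2* = 15 + 2/3·(…)/p_2.
Discretionary income = 200 − 15·2.12 − 15·1.2 = 150.2; q_1* = 15 + 1/3·150.2/2.12 = 38.6164; q_2* = 15 + 2/3·150.2/1.2 = 98.4444.
Expenditure on q_1: 2.12·38.6164 = 81.8667; share = 0.4093.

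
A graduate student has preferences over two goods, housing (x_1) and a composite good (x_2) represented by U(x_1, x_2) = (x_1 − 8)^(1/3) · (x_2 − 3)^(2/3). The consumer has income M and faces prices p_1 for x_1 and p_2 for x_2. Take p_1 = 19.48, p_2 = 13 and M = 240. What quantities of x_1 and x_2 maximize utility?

x_1* = 8.7728, x_2* = 5.3159

MRS = (1/2)·(x_2−3)/(x_1−8). Tangency with p_1/p_2 gives x_2−3 = 2·(p_1/p_2)·(x_1−8).
After buying the subsistence bundle (8, 3), a share 1/3 of the remaining income goes to x_1: x_1* = 8 + 1/3·(M − 8p_1 − 3p_2)/p_1.
Discretionary income = 240 − 8·19.48 − 3·13 = 45.16; x_1* = 8 + 1/3·45.16/19.48 = 8.7728; x_2* = 3 + 2/3·45.16/13 = 5.3159.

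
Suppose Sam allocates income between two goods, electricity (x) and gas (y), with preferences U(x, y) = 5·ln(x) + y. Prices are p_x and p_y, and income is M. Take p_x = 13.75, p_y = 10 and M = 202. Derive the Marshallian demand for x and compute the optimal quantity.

x* = 3.6364

MU_x = 5/x, MU_y = 1. Tangency: 5/x = p_x/p_y.
So x*(p_x,p_y) = 5·p_y/p_x, independent of income; and y* = (M − 5·p_y)/p_y.
At the given prices: x* = 5·10/13.75 = 3.6364.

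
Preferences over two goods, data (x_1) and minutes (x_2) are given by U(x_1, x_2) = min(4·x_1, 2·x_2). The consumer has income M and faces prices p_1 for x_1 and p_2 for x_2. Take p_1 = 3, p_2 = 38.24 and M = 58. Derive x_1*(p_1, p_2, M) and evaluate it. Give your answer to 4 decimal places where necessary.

x_1* = 0.7297

Here 2·3 + 4·38.24 = 158.96, giving x_1* = 0.7297.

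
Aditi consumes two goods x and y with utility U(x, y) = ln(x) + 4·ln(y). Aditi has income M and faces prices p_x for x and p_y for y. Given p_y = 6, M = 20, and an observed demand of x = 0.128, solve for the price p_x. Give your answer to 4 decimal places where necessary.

p_x = 31.25

Tangency: MRS = (1/4)·y/x = p_x/p_y.
So p_y·y = 4·p_x·x; combined with the budget, a share 0.2 of income goes to x.
Demand: x*(p_x,p_y,M) = 0.2·M/p_x and y* = 0.8·M/p_y.
Set x* = 0.128 in the demand function and solve for p_x: p_x = 31.25.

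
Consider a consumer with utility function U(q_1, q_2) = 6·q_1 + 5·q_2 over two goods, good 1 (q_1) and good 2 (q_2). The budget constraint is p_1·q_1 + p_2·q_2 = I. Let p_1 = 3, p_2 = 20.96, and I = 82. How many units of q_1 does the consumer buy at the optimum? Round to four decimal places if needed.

q_1* = 27.3333

Perfect substitutes: compare marginal utility per dollar. 6/p_1 vs 5/p_2 → 2 vs 0.2385.
q_1 gives more utility per dollar, so spend all income on q_1: q_1* = I/p_1, q_2* = 0.
Numerically: q_1* = 27.3333, q_2* = 0.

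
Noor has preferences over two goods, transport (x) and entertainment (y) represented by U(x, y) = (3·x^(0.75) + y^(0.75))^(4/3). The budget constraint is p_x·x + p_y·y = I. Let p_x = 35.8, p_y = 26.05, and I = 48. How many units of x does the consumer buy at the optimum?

x* = 1.2992

MRS = MU_x/MU_y = 3·(y/x)^(0.25). Set equal to p_x/p_y.
Solve for the ratio: y/x = [(1/3)·p_x/p_y]^(4).
With the ratio pinned down, the budget gives x* = I/(p_x + p_y·(y/x)) and y* = (y/x)·x*.
Numerically y/x = 0.044037, so x* = 48/(35.8 + 26.05·0.044037) = 1.2992.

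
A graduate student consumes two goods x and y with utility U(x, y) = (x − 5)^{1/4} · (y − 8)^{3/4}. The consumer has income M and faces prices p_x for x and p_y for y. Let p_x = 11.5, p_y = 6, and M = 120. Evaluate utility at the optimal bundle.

V = 1.1705

MRS = (1/3)·(y−8)/(x−5). Tangency with p_x/p_y gives y−8 = 3·(p_x/p_y)·(x−5).
After buying the subsistence bundle (5, 8), a share 0.25 of the remaining income goes to x: x* = 5 + 0.25·(M − 5p_x − 8p_y)/p_x.
Discretionary income = 120 − 5·11.5 − 8·6 = 14.5; x* = 5 + 0.25·14.5/11.5 = 5.3152; y* = 8 + 0.75·14.5/6 = 9.8125.
Utility at the optimum: U(5.3152, 9.8125) = 1.1705.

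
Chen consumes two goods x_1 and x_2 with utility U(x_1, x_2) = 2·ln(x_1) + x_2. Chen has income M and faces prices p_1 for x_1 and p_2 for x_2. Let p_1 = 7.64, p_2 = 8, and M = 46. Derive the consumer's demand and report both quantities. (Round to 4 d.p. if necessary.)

At the given prices: x_1* = 2·8/7.64 = 2.0942, and x_2* = 3.75.

x_1* = 2.0942, x_2* = 3.75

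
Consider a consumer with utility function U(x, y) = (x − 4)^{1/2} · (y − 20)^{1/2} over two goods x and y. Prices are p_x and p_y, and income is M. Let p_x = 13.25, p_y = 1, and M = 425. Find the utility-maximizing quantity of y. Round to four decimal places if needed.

Let x' = x−4, y' = y−20. MRS = y'/x' = p_x/p_y.
After buying the subsistence bundle (4, 20), a share 0.5 of the remaining income goes to x: x* = 4 + 0.5·(M − 4p_x − 20p_y)/p_x.
Discretionary income = 425 − 4·13.25 − 20·1 = 352; y* = 20 + 0.5·352/1 = 196.

y* = 196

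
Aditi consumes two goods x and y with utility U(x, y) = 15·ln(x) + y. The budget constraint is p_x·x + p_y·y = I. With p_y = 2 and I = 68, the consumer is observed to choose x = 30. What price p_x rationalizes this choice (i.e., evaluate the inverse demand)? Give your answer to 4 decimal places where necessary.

p_x = 1

MU_x = 15/x, MU_y = 1. Tangency: 15/x = p_x/p_y.
So x*(p_x,p_y) = 15·p_y/p_x, independent of income; and y* = (I − 15·p_y)/p_y.
Set x* = 30 in the demand function and solve for p_x: p_x = 1.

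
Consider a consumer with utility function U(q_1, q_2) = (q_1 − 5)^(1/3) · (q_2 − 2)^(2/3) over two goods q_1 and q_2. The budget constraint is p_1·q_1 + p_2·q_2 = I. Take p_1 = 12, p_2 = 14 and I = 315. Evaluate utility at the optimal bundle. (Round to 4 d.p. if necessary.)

MRS = (1/2)·(q_2−2)/(q_1−5). Tangency with p_1/p_2 gives q_2−2 = 2·(p_1/p_2)·(q_1−5).
Substituting into the budget: q_1* = 5 + 1/3·(I − 5·p_1 − 2·p_2)/p_1, and q_2* = 2 + 2/3·(…)/p_2.
Discretionary income = 315 − 5·12 − 2·14 = 227; q_1* = 5 + 1/3·227/12 = 11.3056; q_2* = 2 + 2/3·227/14 = 12.8095.
Utility at the optimum: U(11.3056, 12.8095) = 9.0319.

V = 9.0319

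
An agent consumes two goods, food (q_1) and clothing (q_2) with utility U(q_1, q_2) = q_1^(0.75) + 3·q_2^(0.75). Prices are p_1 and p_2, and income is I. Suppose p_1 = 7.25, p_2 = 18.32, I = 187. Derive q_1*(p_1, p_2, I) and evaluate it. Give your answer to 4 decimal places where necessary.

From the CES first-order condition, (1/3)·(q_2/q_1)^(0.25) = p_1/p_2.
Hence q_2/q_1 = (3·p_1/p_2)^(1/(0.25)), i.e. raised to the 4 power.
Substitute q_2 = (q_2/q_1)·q_1 into the budget: q_1* = I/(p_1 + p_2·(q_2/q_1)).
Numerically q_2/q_1 = 1.986713, so q_1* = 187/(7.25 + 18.32·1.986713) = 4.2844.

q_1* = 4.2844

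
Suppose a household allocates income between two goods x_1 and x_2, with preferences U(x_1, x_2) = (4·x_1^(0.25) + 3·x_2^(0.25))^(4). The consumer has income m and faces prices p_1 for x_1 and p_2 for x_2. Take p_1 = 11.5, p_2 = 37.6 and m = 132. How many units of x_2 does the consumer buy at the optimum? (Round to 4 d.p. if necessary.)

MRS = MU_x_1/MU_x_2 = (4/3)·(x_2/x_1)^(0.75). Set equal to p_1/p_2.
Solve for the ratio: x_2/x_1 = [(3/4)·p_1/p_2]^(4/3).
With the ratio pinned down, the budget gives x_1* = m/(p_1 + p_2·(x_2/x_1)) and x_2* = (x_2/x_1)·x_1*.
Numerically x_2/x_1 = 0.14042, so x_1* = 132/(11.5 + 37.6·0.14042) = 7.8666 and x_2* = 0.14042·7.8666 = 1.1046.

x_2* = 1.1046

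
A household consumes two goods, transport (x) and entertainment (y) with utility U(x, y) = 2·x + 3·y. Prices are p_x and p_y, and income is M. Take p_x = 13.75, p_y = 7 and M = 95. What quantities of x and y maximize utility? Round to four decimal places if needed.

Linear utility — the consumer picks whichever good has higher MU/price: 2/13.75 = 0.1455 vs 3/7 = 0.4286.
y gives more utility per dollar, so spend all income on y: y* = M/p_y, x* = 0.
Numerically: x* = 0, y* = 13.5714.

x* = 0, y* = 13.5714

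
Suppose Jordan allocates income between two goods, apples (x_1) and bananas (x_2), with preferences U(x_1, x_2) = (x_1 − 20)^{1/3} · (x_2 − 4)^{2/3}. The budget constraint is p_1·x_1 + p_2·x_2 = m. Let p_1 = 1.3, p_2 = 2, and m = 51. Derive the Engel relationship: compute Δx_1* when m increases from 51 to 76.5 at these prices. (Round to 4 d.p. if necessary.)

This is Cobb-Douglas in (x_1−20, x_2−4): tangency gives 1/3·p_2·(x_2−4) = 2/3·p_1·(x_1−20).
After buying the subsistence bundle (20, 4), a share 1/3 of the remaining income goes to x_1: x_1* = 20 + 1/3·(m − 20p_1 − 4p_2)/p_1.
Discretionary income = 51 − 20·1.3 − 4·2 = 17; x_1* = 20 + 1/3·17/1.3 = 24.359.
At m' = 76.5: x_1* = 30.8974. Change: 30.8974 − 24.359 = 6.5385.

Δx_1* = 6.5385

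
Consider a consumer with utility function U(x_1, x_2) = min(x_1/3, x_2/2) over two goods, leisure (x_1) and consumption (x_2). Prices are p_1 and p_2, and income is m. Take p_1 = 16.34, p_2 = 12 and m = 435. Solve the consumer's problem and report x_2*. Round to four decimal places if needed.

x_2* = 11.9145

Leontief preferences: the optimum is at the kink where x_1/3 = x_2/2, i.e. x_2 = (2/3)·x_1.
Budget: p_1·x_1 + p_2·(2/3)·x_1 = m, so (3·p_1 + 2·p_2)·x_1 = 3·m.
Demand: x_1*(p_1,p_2,m) = 3·m/(3·p_1 + 2·p_2), x_2* = 2·m/(3·p_1 + 2·p_2).
Here 3·16.34 + 2·12 = 73.02, giving x_2* = 11.9145.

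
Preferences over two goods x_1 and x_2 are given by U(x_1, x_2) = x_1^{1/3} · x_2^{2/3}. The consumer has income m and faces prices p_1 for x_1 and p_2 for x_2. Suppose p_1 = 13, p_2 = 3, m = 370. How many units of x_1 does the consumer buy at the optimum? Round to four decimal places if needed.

x_1* = 9.4872

Tangency: MRS = (1/2)·x_2/x_1 = p_1/p_2.
So 1/3·p_2·x_2 = 2/3·p_1·x_1; combined with the budget, a share 1/3 of income goes to x_1.
Demand: x_1*(p_1,p_2,m) = 1/3·m/p_1 and x_2* = 2/3·m/p_2.
At p_1=13, p_2=3, m=370: x_1* = 1/3·370/13 = 9.4872.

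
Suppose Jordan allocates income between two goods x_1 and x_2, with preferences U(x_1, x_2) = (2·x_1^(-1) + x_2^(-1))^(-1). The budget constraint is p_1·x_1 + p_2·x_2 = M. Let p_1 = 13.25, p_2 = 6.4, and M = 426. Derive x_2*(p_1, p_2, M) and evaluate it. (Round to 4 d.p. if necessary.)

x_2* = 21.9327

Numerically x_2/x_1 = 1.017426, so x_1* = 426/(13.25 + 6.4·1.017426) = 21.557 and x_2* = 1.017426·21.557 = 21.9327.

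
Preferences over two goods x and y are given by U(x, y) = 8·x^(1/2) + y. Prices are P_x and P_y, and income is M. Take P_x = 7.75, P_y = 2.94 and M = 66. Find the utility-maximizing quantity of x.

Set MRS = P_x/P_y: 4·x^(−1/2) = P_x/P_y.
Solve: √x = 4·P_y/P_x, so x*(P_x,P_y) = (4·P_y/P_x)², and y* = (M − P_x·x*)/P_y.
Plugging in: x* = (4·2.94/7.75)² = 2.3026.

x* = 2.3026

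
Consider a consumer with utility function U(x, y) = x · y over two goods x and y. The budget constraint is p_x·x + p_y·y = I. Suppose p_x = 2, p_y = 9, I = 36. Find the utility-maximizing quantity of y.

Tangency: MRS = y/x = p_x/p_y.
So p_y·y = p_x·x; combined with the budget, a share 0.5 of income goes to x.
Demand: x*(p_x,p_y,I) = 0.5·I/p_x and y* = 0.5·I/p_y.
At p_x=2, p_y=9, I=36: y* = 0.5·36/9 = 2.

y* = 2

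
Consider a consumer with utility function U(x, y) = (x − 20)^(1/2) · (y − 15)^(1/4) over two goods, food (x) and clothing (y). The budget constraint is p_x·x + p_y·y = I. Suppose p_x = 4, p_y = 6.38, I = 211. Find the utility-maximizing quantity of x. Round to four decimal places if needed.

Let x' = x−20, y' = y−15. MRS = 2·y'/x' = p_x/p_y.
After buying the subsistence bundle (20, 15), a share 2/3 of the remaining income goes to x: x* = 20 + 2/3·(I − 20p_x − 15p_y)/p_x.
Discretionary income = 211 − 20·4 − 15·6.38 = 35.3; x* = 20 + 2/3·35.3/4 = 25.8833.

x* = 25.8833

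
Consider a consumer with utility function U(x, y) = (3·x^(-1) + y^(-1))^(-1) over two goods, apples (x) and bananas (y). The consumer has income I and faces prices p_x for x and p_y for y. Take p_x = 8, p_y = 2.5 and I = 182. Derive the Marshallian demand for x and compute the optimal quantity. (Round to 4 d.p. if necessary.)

x* = 17.199

MU_x ∝ 3·x^(-2), MU_y ∝ y^(-2), so MRS = 3·(y/x)^(2) = p_x/p_y.
Hence y/x = ((1/3)·p_x/p_y)^(1/(2)), i.e. raised to the 0.5 power.
Substitute y = (y/x)·x into the budget: x* = I/(p_x + p_y·(y/x)).
Numerically y/x = 1.032796, so x* = 182/(8 + 2.5·1.032796) = 17.199.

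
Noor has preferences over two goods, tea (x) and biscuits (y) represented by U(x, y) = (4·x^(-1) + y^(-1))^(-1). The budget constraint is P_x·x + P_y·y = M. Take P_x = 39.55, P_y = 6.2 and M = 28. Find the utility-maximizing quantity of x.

MU_x ∝ 4·x^(-2), MU_y ∝ y^(-2), so MRS = 4·(y/x)^(2) = P_x/P_y.
Solve for the ratio: y/x = [(1/4)·P_x/P_y]^(0.5).
Substitute y = (y/x)·x into the budget: x* = M/(P_x + P_y·(y/x)).
Numerically y/x = 1.262837, so x* = 28/(39.55 + 6.2·1.262837) = 0.591.

x* = 0.591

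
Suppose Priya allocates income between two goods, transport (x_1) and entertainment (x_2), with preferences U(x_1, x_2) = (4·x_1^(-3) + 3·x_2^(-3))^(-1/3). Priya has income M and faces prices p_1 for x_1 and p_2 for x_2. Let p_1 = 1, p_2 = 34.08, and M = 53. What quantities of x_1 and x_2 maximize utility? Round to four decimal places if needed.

MU_x_1 ∝ 4·x_1^(-4), MU_x_2 ∝ 3·x_2^(-4), so MRS = (4/3)·(x_2/x_1)^(4) = p_1/p_2.
Solve for the ratio: x_2/x_1 = [(3/4)·p_1/p_2]^(0.25).
With the ratio pinned down, the budget gives x_1* = M/(p_1 + p_2·(x_2/x_1)) and x_2* = (x_2/x_1)·x_1*.
Numerically x_2/x_1 = 0.385159, so x_1* = 53/(1 + 34.08·0.385159) = 3.7519 and x_2* = 0.385159·3.7519 = 1.4451.

x_1* = 3.7519, x_2* = 1.4451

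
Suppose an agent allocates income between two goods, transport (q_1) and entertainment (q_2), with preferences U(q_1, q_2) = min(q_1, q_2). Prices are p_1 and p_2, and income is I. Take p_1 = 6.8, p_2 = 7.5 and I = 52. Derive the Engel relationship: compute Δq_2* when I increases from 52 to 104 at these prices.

With perfect complements, no substitution: consume in ratio q_1:q_2 = 1:1.
Budget: p_1·q_1 + p_2·q_1 = I, so (p_1 + p_2)·q_1 = I.
Demand: q_1*(p_1,p_2,I) = I/(p_1 + p_2), q_2* = I/(p_1 + p_2).
Here 6.8 + 7.5 = 14.3, giving q_2* = 3.6364.
At I' = 104: q_2* = 7.2727. Change: 7.2727 − 3.6364 = 3.6364.

Δq_2* = 3.6364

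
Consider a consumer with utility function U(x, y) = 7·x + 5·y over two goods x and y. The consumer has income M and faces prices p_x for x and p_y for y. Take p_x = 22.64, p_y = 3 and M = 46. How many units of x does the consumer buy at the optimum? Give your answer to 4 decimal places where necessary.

x* = 0

Perfect substitutes: compare marginal utility per dollar. 7/p_x vs 5/p_y → 0.3092 vs 1.6667.
y gives more utility per dollar, so spend all income on y: y* = M/p_y, x* = 0.
Numerically: x* = 0, y* = 15.3333.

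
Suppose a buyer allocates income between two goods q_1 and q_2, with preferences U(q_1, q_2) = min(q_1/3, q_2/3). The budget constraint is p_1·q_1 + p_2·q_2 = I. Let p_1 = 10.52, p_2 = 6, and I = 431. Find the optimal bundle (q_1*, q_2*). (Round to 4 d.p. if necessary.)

Demand: q_1*(p_1,p_2,I) = 3·I/(3·p_1 + 3·p_2), q_2* = 3·I/(3·p_1 + 3·p_2).
Here 3·10.52 + 3·6 = 49.56, giving q_1* = 26.0896 and q_2* = 26.0896.

q_1* = 26.0896, q_2* = 26.0896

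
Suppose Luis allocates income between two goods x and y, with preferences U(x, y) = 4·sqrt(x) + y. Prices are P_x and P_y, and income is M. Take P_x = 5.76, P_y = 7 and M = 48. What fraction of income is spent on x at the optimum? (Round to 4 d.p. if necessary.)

Utility is quasi-linear in y; the FOC for x is 2/√x = P_x/P_y.
Solve: √x = 2·P_y/P_x, so x*(P_x,P_y) = (2·P_y/P_x)², and y* = (M − P_x·x*)/P_y.
Plugging in: x* = (2·7/5.76)² = 5.9076, y* = 1.996.
Expenditure on x: 5.76·5.9076 = 34.0278; share = 0.7089.

share on x = 0.7089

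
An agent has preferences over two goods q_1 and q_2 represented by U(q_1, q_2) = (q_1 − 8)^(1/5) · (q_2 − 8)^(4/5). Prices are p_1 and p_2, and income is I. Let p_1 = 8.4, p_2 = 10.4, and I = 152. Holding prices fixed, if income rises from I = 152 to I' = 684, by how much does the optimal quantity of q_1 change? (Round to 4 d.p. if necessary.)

Δq_1* = 12.6667

This is Cobb-Douglas in (q_1−8, q_2−8): tangency gives 0.2·p_2·(q_2−8) = 0.8·p_1·(q_1−8).
Substituting into the budget: q_1* = 8 + 0.2·(I − 8·p_1 − 8·p_2)/p_1, and q_2* = 8 + 0.8·(…)/p_2.
Discretionary income = 152 − 8·8.4 − 8·10.4 = 1.6; q_1* = 8 + 0.2·1.6/8.4 = 8.0381.
At I' = 684: q_1* = 20.7048. Change: 20.7048 − 8.0381 = 12.6667.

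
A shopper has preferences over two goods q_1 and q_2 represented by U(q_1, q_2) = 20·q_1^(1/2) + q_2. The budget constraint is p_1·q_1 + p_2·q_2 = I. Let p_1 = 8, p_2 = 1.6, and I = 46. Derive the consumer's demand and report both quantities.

Set MRS = p_1/p_2: 10·q_1^(−1/2) = p_1/p_2.
Thus q_1* = (10·p_2/p_1)² — independent of I — with the rest of income spent on q_2.
Plugging in: q_1* = (10·1.6/8)² = 4, q_2* = 8.75.

q_1* = 4, q_2* = 8.75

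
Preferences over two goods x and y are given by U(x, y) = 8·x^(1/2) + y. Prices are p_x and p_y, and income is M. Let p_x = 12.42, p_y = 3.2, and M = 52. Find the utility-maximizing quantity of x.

x* = 1.0621

Plugging in: x* = (4·3.2/12.42)² = 1.0621.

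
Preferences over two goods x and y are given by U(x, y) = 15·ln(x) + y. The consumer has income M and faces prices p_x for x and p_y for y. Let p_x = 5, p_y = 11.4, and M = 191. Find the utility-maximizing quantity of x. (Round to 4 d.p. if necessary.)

x* = 34.2

Set MRS = p_x/p_y: (15/x)/1 = p_x/p_y.
So x*(p_x,p_y) = 15·p_y/p_x, independent of income; and y* = (M − 15·p_y)/p_y.
At the given prices: x* = 15·11.4/5 = 34.2.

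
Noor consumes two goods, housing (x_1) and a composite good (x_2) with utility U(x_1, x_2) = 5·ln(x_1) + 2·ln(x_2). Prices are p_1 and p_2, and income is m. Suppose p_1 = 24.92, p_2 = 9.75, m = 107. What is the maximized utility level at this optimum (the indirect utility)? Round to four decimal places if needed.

V = 7.889

The MRS is (5/2)·x_2/x_1. Set MRS = p_1/p_2.
Rearranging, p_2·x_2 = (2/5)·p_1·x_1. Substituting into the budget gives p_1·x_1·(1 + (2/5)) = m.
Demand: x_1*(p_1,p_2,m) = 5/7·m/p_1 and x_2* = 2/7·m/p_2.
At p_1=24.92, p_2=9.75, m=107: x_1* = 5/7·107/24.92 = 3.067, x_2* = 3.1355.
Utility at the optimum: U(3.067, 3.1355) = 7.889.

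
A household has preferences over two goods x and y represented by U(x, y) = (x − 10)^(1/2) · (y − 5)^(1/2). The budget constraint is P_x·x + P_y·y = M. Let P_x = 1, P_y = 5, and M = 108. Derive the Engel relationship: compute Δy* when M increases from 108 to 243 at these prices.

Δy* = 13.5

After buying the subsistence bundle (10, 5), a share 0.5 of the remaining income goes to x: x* = 10 + 0.5·(M − 10P_x − 5P_y)/P_x.
Discretionary income = 108 − 10·1 − 5·5 = 73; y* = 5 + 0.5·73/5 = 12.3.
At M' = 243: y* = 25.8. Change: 25.8 − 12.3 = 13.5.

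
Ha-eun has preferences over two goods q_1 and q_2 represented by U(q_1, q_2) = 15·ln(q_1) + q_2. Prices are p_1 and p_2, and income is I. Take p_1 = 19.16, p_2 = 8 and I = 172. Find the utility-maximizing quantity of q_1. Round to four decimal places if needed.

q_1* = 6.263

Set MRS = p_1/p_2: (15/q_1)/1 = p_1/p_2.
So q_1*(p_1,p_2) = 15·p_2/p_1, independent of income; and q_2* = (I − 15·p_2)/p_2.
At the given prices: q_1* = 15·8/19.16 = 6.263.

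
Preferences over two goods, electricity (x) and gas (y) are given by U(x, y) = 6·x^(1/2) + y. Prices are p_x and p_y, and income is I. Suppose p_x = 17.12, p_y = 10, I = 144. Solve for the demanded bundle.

x* = 3.0707, y* = 9.143

Set MRS = p_x/p_y: 3·x^(−1/2) = p_x/p_y.
Solve: √x = 3·p_y/p_x, so x*(p_x,p_y) = (3·p_y/p_x)², and y* = (I − p_x·x*)/p_y.
Plugging in: x* = (3·10/17.12)² = 3.0707, y* = 9.143.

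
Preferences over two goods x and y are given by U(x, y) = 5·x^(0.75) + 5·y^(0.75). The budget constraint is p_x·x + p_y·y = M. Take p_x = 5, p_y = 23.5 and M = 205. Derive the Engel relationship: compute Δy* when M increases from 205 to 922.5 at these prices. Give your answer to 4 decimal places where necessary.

Δy* = 0.2913

From the CES first-order condition, (y/x)^(0.25) = p_x/p_y.
Hence y/x = (p_x/p_y)^(1/(0.25)), i.e. raised to the 4 power.
With the ratio pinned down, the budget gives x* = M/(p_x + p_y·(y/x)) and y* = (y/x)·x*.
Numerically y/x = 0.002049, so x* = 205/(5 + 23.5·0.002049) = 40.6089 and y* = 0.002049·40.6089 = 0.0832.
At M' = 922.5: y* = 0.3745. Change: 0.3745 − 0.0832 = 0.2913.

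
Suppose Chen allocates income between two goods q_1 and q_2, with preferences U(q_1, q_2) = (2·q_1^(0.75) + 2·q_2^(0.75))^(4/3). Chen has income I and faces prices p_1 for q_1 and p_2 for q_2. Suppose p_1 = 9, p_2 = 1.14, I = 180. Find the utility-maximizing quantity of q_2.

Numerically q_2/q_1 = 3884.6387, so q_1* = 180/(9 + 1.14·3884.6387) = 0.0406 and q_2* = 3884.6387·0.0406 = 157.5745.

q_2* = 157.5745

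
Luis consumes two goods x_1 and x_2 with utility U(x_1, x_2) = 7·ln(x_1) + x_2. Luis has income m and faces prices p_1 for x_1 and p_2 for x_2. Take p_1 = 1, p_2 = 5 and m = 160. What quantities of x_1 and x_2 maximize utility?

x_1* = 35, x_2* = 25

So x_1*(p_1,p_2) = 7·p_2/p_1, independent of income; and x_2* = (m − 7·p_2)/p_2.
At the given prices: x_1* = 7·5/1 = 35, and x_2* = 25.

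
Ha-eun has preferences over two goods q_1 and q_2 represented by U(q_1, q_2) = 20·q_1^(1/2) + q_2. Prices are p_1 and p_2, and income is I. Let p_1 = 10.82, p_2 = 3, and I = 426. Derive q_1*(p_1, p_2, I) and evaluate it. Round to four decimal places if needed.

q_1* = 7.6876

Thus q_1* = (10·p_2/p_1)² — independent of I — with the rest of income spent on q_2.
Plugging in: q_1* = (10·3/10.82)² = 7.6876.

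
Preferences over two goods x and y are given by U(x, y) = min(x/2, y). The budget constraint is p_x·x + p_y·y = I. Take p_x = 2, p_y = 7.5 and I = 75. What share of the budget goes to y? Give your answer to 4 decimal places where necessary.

share on y = 0.6522

With perfect complements, no substitution: consume in ratio x:y = 2:1.
Budget: p_x·x + p_y·(1/2)·x = I, so (2·p_x + p_y)·x = 2·I.
Demand: x*(p_x,p_y,I) = 2·I/(2·p_x + p_y), y* = I/(2·p_x + p_y).
Here 2·2 + 7.5 = 11.5, giving x* = 13.0435 and y* = 6.5217.
Expenditure on y: 7.5·6.5217 = 48.913; share = 0.6522.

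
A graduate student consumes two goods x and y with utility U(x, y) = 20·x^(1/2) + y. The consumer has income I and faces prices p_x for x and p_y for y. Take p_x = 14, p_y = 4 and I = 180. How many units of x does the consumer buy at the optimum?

x* = 8.1633

Set MRS = p_x/p_y: 10·x^(−1/2) = p_x/p_y.
Solve: √x = 10·p_y/p_x, so x*(p_x,p_y) = (10·p_y/p_x)², and y* = (I − p_x·x*)/p_y.
Plugging in: x* = (10·4/14)² = 8.1633.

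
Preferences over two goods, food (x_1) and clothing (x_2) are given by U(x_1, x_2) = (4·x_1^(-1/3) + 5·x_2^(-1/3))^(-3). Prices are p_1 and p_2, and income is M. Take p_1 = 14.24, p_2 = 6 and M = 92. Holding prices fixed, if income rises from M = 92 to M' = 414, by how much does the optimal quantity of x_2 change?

From the CES first-order condition, (4/5)·(x_2/x_1)^(4/3) = p_1/p_2.
Solve for the ratio: x_2/x_1 = [(5/4)·p_1/p_2]^(0.75).
With the ratio pinned down, the budget gives x_1* = M/(p_1 + p_2·(x_2/x_1)) and x_2* = (x_2/x_1)·x_1*.
Numerically x_2/x_1 = 2.260485, so x_1* = 92/(14.24 + 6·2.260485) = 3.309 and x_2* = 2.260485·3.309 = 7.48.
At M' = 414: x_2* = 33.6598. Change: 33.6598 − 7.48 = 26.1799.

Δx_2* = 26.1799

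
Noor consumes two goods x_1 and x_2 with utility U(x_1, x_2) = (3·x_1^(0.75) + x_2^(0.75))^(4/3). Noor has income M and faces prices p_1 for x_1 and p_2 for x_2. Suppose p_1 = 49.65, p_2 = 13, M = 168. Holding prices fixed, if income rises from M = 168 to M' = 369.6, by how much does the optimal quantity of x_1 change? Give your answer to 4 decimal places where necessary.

MRS = MU_x_1/MU_x_2 = 3·(x_2/x_1)^(0.25). Set equal to p_1/p_2.
Solve for the ratio: x_2/x_1 = [(1/3)·p_1/p_2]^(4).
Substitute x_2 = (x_2/x_1)·x_1 into the budget: x_1* = M/(p_1 + p_2·(x_2/x_1)).
Numerically x_2/x_1 = 2.626749, so x_1* = 168/(49.65 + 13·2.626749) = 2.0048.
At M' = 369.6: x_1* = 4.4106. Change: 4.4106 − 2.0048 = 2.4058.

Δx_1* = 2.4058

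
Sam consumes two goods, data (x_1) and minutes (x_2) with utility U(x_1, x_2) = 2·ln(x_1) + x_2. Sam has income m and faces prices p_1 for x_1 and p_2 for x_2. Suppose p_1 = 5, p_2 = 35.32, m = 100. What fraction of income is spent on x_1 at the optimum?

MU_x_1 = 2/x_1, MU_x_2 = 1. Tangency: 2/x_1 = p_1/p_2.
So x_1*(p_1,p_2) = 2·p_2/p_1, independent of income; and x_2* = (m − 2·p_2)/p_2.
At the given prices: x_1* = 2·35.32/5 = 14.128, and x_2* = 0.8313.
Expenditure on x_1: 5·14.128 = 70.64; share = 0.7064.

share on x_1 = 0.7064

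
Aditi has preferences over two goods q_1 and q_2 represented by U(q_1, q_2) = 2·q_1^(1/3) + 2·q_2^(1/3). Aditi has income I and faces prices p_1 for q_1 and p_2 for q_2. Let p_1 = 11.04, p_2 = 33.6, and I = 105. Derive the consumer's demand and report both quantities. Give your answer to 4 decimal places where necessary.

q_1* = 6.0455, q_2* = 1.1386

From the CES first-order condition, (q_2/q_1)^(2/3) = p_1/p_2.
Solve for the ratio: q_2/q_1 = [p_1/p_2]^(1.5).
With the ratio pinned down, the budget gives q_1* = I/(p_1 + p_2·(q_2/q_1)) and q_2* = (q_2/q_1)·q_1*.
Numerically q_2/q_1 = 0.188341, so q_1* = 105/(11.04 + 33.6·0.188341) = 6.0455 and q_2* = 0.188341·6.0455 = 1.1386.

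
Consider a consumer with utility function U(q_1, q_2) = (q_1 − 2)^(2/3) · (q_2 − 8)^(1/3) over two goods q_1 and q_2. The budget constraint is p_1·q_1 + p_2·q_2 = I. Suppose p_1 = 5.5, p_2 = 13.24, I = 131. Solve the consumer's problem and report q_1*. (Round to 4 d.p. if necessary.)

MRS = 2·(q_2−8)/(q_1−2). Tangency with p_1/p_2 gives q_2−8 = (1/2)·(p_1/p_2)·(q_1−2).
Substituting into the budget: q_1* = 2 + 2/3·(I − 2·p_1 − 8·p_2)/p_1, and q_2* = 8 + 1/3·(…)/p_2.
Discretionary income = 131 − 2·5.5 − 8·13.24 = 14.08; q_1* = 2 + 2/3·14.08/5.5 = 3.7067.

q_1* = 3.7067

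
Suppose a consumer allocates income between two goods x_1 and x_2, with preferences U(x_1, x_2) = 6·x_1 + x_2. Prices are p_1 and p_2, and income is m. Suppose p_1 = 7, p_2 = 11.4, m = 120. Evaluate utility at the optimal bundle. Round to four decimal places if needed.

Perfect substitutes: compare marginal utility per dollar. 6/p_1 vs 1/p_2 → 0.8571 vs 0.0877.
x_1 gives more utility per dollar, so spend all income on x_1: x_1* = m/p_1, x_2* = 0.
Numerically: x_1* = 17.1429, x_2* = 0.
Utility at the optimum: U(17.1429, 0) = 102.8571.

V = 102.8571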